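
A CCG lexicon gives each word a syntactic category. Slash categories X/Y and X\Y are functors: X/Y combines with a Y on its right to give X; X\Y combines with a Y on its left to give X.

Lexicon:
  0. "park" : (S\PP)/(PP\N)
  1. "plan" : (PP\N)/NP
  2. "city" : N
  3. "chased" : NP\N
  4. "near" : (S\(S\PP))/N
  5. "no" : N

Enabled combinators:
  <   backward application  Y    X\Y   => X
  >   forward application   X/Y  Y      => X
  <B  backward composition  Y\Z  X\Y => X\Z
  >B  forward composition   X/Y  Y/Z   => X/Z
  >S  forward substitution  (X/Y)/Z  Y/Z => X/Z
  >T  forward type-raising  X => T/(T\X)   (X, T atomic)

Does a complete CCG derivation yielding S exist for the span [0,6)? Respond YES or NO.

YES

[0,6] S   <
  [0,4] S\PP   >
    [0,1] "park" : (S\PP)/(PP\N)
    [1,4] PP\N   >
      [1,2] "plan" : (PP\N)/NP
      [2,4] NP   >
        [2,3] NP/(NP\N)   >T
          [2,3] "city" : N
        [3,4] "chased" : NP\N
  [4,6] S\(S\PP)   >
    [4,5] "near" : (S\(S\PP))/N
    [5,6] "no" : N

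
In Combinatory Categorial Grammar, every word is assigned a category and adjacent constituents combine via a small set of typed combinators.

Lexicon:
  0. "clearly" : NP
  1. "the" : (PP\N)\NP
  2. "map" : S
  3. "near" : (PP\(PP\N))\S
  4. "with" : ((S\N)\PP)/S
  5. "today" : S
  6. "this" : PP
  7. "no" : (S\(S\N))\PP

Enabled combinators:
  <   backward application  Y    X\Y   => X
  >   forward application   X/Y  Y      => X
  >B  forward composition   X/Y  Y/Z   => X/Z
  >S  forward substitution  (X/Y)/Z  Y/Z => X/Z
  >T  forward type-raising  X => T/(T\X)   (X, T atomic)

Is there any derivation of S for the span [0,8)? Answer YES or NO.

YES

[0,8] S   <
  [0,6] S\N   <
    [0,4] PP   <
      [0,2] PP\N   <
        [0,1] "clearly" : NP
        [1,2] "the" : (PP\N)\NP
      [2,4] PP\(PP\N)   <
        [2,3] "map" : S
        [3,4] "near" : (PP\(PP\N))\S
    [4,6] (S\N)\PP   >
      [4,5] "with" : ((S\N)\PP)/S
      [5,6] "today" : S
  [6,8] S\(S\N)   <
    [6,7] "this" : PP
    [7,8] "no" : (S\(S\N))\PP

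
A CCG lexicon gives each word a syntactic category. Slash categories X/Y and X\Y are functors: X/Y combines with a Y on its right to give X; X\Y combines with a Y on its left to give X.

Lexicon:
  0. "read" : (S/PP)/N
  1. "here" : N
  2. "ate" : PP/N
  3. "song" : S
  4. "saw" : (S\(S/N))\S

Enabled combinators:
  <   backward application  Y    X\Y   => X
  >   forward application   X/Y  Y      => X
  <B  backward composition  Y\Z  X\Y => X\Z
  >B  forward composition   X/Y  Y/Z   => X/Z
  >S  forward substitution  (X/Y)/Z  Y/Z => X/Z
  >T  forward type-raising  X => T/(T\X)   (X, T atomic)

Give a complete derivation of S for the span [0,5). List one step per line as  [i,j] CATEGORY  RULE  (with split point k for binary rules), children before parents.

[0,5] S   <
  [0,3] S/N   >B
    [0,2] S/PP   >
      [0,1] "read" : (S/PP)/N
      [1,2] "here" : N
    [2,3] "ate" : PP/N
  [3,5] S\(S/N)   <
    [3,4] "song" : S
    [4,5] "saw" : (S\(S/N))\S

[0,1] (S/PP)/N  lex  "read"
[1,2] N  lex  "here"
[0,2] S/PP  >  k=1
[2,3] PP/N  lex  "ate"
[0,3] S/N  >B  k=2
[3,4] S  lex  "song"
[4,5] (S\(S/N))\S  lex  "saw"
[3,5] S\(S/N)  <  k=4
[0,5] S  <  k=3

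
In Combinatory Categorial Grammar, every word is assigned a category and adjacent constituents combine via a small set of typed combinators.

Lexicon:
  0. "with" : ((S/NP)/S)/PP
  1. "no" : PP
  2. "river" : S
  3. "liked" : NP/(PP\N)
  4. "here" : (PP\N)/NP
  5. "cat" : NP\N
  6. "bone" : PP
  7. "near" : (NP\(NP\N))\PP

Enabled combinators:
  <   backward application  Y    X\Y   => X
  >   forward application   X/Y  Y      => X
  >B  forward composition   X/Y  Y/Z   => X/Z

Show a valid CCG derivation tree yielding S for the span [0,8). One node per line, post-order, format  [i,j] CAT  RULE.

[0,1] ((S/NP)/S)/PP  lex  "with"
[1,2] PP  lex  "no"
[0,2] (S/NP)/S  >  k=1
[2,3] S  lex  "river"
[0,3] S/NP  >  k=2
[3,4] NP/(PP\N)  lex  "liked"
[4,5] (PP\N)/NP  lex  "here"
[5,6] NP\N  lex  "cat"
[6,7] PP  lex  "bone"
[7,8] (NP\(NP\N))\PP  lex  "near"
[6,8] NP\(NP\N)  <  k=7
[5,8] NP  <  k=6
[4,8] PP\N  >  k=5
[3,8] NP  >  k=4
[0,8] S  >  k=3

[0,8] S   >
  [0,3] S/NP   >
    [0,2] (S/NP)/S   >
      [0,1] "with" : ((S/NP)/S)/PP
      [1,2] "no" : PP
    [2,3] "river" : S
  [3,8] NP   >
    [3,4] "liked" : NP/(PP\N)
    [4,8] PP\N   >
      [4,5] "here" : (PP\N)/NP
      [5,8] NP   <
        [5,6] "cat" : NP\N
        [6,8] NP\(NP\N)   <
          [6,7] "bone" : PP
          [7,8] "near" : (NP\(NP\N))\PP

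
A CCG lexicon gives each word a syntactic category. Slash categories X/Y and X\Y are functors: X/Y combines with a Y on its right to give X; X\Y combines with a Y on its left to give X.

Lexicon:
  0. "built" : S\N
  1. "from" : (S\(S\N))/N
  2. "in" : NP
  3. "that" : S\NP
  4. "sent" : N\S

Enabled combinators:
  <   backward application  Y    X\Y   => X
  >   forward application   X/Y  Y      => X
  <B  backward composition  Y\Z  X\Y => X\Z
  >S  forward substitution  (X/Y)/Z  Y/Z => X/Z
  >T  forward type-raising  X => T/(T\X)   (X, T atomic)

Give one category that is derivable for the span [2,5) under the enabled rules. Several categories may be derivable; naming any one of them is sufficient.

N

[0,5] S   <
  [0,1] "built" : S\N
  [1,5] S\(S\N)   >
    [1,2] "from" : (S\(S\N))/N
    [2,5] N   >
      [2,3] N/(N\NP)   >T
        [2,3] "in" : NP
      [3,5] N\NP   <B
        [3,4] "that" : S\NP
        [4,5] "sent" : N\S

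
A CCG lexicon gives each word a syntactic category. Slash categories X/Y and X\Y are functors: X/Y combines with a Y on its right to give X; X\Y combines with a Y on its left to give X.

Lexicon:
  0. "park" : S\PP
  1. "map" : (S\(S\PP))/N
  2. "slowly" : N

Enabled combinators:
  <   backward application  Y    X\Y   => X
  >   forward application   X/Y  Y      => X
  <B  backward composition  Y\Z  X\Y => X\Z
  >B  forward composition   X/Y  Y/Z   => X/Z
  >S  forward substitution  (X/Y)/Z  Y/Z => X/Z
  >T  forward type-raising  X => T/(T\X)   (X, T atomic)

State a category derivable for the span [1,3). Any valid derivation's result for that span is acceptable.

[0,3] S   <
  [0,1] "park" : S\PP
  [1,3] S\(S\PP)   >
    [1,2] "map" : (S\(S\PP))/N
    [2,3] "slowly" : N

S\(S\PP)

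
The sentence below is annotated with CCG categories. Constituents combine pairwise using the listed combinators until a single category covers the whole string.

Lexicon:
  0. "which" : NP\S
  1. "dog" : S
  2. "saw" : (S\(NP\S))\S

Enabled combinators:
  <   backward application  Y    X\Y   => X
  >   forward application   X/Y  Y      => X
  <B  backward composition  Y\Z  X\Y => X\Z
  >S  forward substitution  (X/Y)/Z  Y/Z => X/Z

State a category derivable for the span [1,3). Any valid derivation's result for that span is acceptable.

[0,3] S   <
  [0,1] "which" : NP\S
  [1,3] S\(NP\S)   <
    [1,2] "dog" : S
    [2,3] "saw" : (S\(NP\S))\S

S\(NP\S)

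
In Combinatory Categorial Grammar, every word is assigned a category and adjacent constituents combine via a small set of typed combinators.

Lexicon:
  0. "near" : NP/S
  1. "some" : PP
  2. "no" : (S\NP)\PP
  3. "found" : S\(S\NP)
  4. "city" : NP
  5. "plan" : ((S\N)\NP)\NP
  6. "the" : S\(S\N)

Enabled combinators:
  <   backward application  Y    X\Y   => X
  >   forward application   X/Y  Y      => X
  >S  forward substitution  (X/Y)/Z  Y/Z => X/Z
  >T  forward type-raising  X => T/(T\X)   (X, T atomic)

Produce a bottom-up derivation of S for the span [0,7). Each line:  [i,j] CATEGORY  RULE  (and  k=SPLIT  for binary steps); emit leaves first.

[0,7] S   <
  [0,6] S\N   <
    [0,4] NP   >
      [0,1] "near" : NP/S
      [1,4] S   <
        [1,3] S\NP   <
          [1,2] "some" : PP
          [2,3] "no" : (S\NP)\PP
        [3,4] "found" : S\(S\NP)
    [4,6] (S\N)\NP   <
      [4,5] "city" : NP
      [5,6] "plan" : ((S\N)\NP)\NP
  [6,7] "the" : S\(S\N)

[0,1] NP/S  lex  "near"
[1,2] PP  lex  "some"
[2,3] (S\NP)\PP  lex  "no"
[1,3] S\NP  <  k=2
[3,4] S\(S\NP)  lex  "found"
[1,4] S  <  k=3
[0,4] NP  >  k=1
[4,5] NP  lex  "city"
[5,6] ((S\N)\NP)\NP  lex  "plan"
[4,6] (S\N)\NP  <  k=5
[0,6] S\N  <  k=4
[6,7] S\(S\N)  lex  "the"
[0,7] S  <  k=6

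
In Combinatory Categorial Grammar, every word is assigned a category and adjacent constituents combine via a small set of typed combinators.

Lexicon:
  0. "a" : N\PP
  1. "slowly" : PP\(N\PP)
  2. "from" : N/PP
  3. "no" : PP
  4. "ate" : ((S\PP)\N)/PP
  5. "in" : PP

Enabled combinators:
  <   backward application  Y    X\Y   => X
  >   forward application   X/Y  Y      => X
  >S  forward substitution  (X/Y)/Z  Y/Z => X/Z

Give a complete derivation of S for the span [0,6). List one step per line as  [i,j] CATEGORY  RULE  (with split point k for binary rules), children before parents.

[0,1] N\PP  lex  "a"
[1,2] PP\(N\PP)  lex  "slowly"
[0,2] PP  <  k=1
[2,3] N/PP  lex  "from"
[3,4] PP  lex  "no"
[2,4] N  >  k=3
[4,5] ((S\PP)\N)/PP  lex  "ate"
[5,6] PP  lex  "in"
[4,6] (S\PP)\N  >  k=5
[2,6] S\PP  <  k=4
[0,6] S  <  k=2

[0,6] S   <
  [0,2] PP   <
    [0,1] "a" : N\PP
    [1,2] "slowly" : PP\(N\PP)
  [2,6] S\PP   <
    [2,4] N   >
      [2,3] "from" : N/PP
      [3,4] "no" : PP
    [4,6] (S\PP)\N   >
      [4,5] "ate" : ((S\PP)\N)/PP
      [5,6] "in" : PP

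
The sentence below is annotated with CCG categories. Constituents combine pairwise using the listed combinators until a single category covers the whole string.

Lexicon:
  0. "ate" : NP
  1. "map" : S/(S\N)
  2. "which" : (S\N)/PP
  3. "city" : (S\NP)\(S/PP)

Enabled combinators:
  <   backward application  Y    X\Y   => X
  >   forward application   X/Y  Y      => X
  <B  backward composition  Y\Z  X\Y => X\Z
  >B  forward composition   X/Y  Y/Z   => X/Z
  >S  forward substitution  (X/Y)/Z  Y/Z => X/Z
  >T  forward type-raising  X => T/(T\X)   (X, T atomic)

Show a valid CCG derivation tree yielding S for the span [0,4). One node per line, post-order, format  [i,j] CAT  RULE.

[0,1] NP  lex  "ate"
[0,1] S/(S\NP)  >T
[1,2] S/(S\N)  lex  "map"
[2,3] (S\N)/PP  lex  "which"
[1,3] S/PP  >B  k=2
[3,4] (S\NP)\(S/PP)  lex  "city"
[1,4] S\NP  <  k=3
[0,4] S  >  k=1

[0,4] S   >
  [0,1] S/(S\NP)   >T
    [0,1] "ate" : NP
  [1,4] S\NP   <
    [1,3] S/PP   >B
      [1,2] "map" : S/(S\N)
      [2,3] "which" : (S\N)/PP
    [3,4] "city" : (S\NP)\(S/PP)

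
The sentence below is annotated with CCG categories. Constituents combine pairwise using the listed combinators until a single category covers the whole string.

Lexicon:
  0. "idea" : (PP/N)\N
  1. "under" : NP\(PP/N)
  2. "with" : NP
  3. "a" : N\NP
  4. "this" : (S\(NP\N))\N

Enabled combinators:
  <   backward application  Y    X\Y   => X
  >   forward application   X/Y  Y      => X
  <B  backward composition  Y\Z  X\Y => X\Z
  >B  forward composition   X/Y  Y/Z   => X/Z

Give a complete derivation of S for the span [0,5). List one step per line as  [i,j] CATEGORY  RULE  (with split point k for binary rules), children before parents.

[0,5] S   <
  [0,2] NP\N   <B
    [0,1] "idea" : (PP/N)\N
    [1,2] "under" : NP\(PP/N)
  [2,5] S\(NP\N)   <
    [2,4] N   <
      [2,3] "with" : NP
      [3,4] "a" : N\NP
    [4,5] "this" : (S\(NP\N))\N

[0,1] (PP/N)\N  lex  "idea"
[1,2] NP\(PP/N)  lex  "under"
[0,2] NP\N  <B  k=1
[2,3] NP  lex  "with"
[3,4] N\NP  lex  "a"
[2,4] N  <  k=3
[4,5] (S\(NP\N))\N  lex  "this"
[2,5] S\(NP\N)  <  k=4
[0,5] S  <  k=2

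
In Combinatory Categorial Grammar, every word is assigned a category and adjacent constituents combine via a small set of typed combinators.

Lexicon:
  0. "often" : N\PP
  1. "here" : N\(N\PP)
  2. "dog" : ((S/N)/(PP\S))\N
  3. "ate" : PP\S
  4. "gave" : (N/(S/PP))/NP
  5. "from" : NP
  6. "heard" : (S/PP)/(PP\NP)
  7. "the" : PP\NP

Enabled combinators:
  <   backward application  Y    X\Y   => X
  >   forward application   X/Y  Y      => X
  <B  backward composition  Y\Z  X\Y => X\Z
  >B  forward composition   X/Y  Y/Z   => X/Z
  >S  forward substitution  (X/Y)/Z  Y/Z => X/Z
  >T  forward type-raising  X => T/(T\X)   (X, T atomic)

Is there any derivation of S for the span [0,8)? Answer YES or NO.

[0,8] S   >
  [0,4] S/N   >
    [0,3] (S/N)/(PP\S)   <
      [0,2] N   <
        [0,1] "often" : N\PP
        [1,2] "here" : N\(N\PP)
      [2,3] "dog" : ((S/N)/(PP\S))\N
    [3,4] "ate" : PP\S
  [4,8] N   >
    [4,6] N/(S/PP)   >
      [4,5] "gave" : (N/(S/PP))/NP
      [5,6] "from" : NP
    [6,8] S/PP   >
      [6,7] "heard" : (S/PP)/(PP\NP)
      [7,8] "the" : PP\NP

YES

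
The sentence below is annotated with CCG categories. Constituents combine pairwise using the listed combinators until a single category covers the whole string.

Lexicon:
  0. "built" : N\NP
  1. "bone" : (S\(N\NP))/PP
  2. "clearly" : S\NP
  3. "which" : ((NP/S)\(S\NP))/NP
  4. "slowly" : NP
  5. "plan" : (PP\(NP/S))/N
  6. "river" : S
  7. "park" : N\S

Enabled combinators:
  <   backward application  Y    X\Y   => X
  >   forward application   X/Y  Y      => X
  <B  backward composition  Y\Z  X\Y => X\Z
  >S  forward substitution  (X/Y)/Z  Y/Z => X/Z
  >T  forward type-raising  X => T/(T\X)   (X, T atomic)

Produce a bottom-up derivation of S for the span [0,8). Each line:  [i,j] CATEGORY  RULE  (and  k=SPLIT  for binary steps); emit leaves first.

[0,1] N\NP  lex  "built"
[1,2] (S\(N\NP))/PP  lex  "bone"
[2,3] S\NP  lex  "clearly"
[3,4] ((NP/S)\(S\NP))/NP  lex  "which"
[4,5] NP  lex  "slowly"
[3,5] (NP/S)\(S\NP)  >  k=4
[2,5] NP/S  <  k=3
[5,6] (PP\(NP/S))/N  lex  "plan"
[6,7] S  lex  "river"
[6,7] N/(N\S)  >T
[7,8] N\S  lex  "park"
[6,8] N  >  k=7
[5,8] PP\(NP/S)  >  k=6
[2,8] PP  <  k=5
[1,8] S\(N\NP)  >  k=2
[0,8] S  <  k=1

[0,8] S   <
  [0,1] "built" : N\NP
  [1,8] S\(N\NP)   >
    [1,2] "bone" : (S\(N\NP))/PP
    [2,8] PP   <
      [2,5] NP/S   <
        [2,3] "clearly" : S\NP
        [3,5] (NP/S)\(S\NP)   >
          [3,4] "which" : ((NP/S)\(S\NP))/NP
          [4,5] "slowly" : NP
      [5,8] PP\(NP/S)   >
        [5,6] "plan" : (PP\(NP/S))/N
        [6,8] N   >
          [6,7] N/(N\S)   >T
            [6,7] "river" : S
          [7,8] "park" : N\S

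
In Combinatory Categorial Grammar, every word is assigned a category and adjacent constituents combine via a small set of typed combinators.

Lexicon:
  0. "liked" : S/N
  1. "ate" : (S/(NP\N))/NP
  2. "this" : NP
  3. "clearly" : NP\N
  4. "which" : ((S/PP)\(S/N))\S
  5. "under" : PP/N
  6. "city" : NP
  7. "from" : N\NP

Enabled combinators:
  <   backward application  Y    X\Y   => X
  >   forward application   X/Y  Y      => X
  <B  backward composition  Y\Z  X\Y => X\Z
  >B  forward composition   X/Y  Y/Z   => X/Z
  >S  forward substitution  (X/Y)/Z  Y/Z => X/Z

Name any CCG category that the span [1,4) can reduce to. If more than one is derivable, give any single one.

S

[0,8] S   >
  [0,5] S/PP   <
    [0,1] "liked" : S/N
    [1,5] (S/PP)\(S/N)   <
      [1,4] S   >
        [1,3] S/(NP\N)   >
          [1,2] "ate" : (S/(NP\N))/NP
          [2,3] "this" : NP
        [3,4] "clearly" : NP\N
      [4,5] "which" : ((S/PP)\(S/N))\S
  [5,8] PP   >
    [5,6] "under" : PP/N
    [6,8] N   <
      [6,7] "city" : NP
      [7,8] "from" : N\NP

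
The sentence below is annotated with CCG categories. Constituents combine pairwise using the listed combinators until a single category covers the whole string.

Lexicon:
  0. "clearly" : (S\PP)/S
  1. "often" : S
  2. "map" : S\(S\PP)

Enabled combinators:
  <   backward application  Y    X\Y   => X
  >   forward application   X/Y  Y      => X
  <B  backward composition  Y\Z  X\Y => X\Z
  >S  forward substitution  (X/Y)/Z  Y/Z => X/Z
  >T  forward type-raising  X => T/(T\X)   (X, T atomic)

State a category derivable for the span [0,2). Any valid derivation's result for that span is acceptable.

S\PP

[0,3] S   <
  [0,2] S\PP   >
    [0,1] "clearly" : (S\PP)/S
    [1,2] "often" : S
  [2,3] "map" : S\(S\PP)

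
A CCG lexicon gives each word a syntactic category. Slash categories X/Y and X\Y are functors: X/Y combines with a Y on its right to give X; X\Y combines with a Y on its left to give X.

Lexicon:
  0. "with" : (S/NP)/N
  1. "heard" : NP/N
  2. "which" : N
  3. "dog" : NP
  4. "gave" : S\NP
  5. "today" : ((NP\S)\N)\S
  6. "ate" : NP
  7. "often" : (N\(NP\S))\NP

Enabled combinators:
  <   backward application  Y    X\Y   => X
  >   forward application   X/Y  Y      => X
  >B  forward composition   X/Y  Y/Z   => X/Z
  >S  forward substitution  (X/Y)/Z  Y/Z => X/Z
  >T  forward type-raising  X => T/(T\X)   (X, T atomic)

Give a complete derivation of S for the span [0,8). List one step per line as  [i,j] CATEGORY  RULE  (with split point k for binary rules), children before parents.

[0,1] (S/NP)/N  lex  "with"
[1,2] NP/N  lex  "heard"
[0,2] S/N  >S  k=1
[2,3] N  lex  "which"
[3,4] NP  lex  "dog"
[4,5] S\NP  lex  "gave"
[3,5] S  <  k=4
[5,6] ((NP\S)\N)\S  lex  "today"
[3,6] (NP\S)\N  <  k=5
[2,6] NP\S  <  k=3
[6,7] NP  lex  "ate"
[7,8] (N\(NP\S))\NP  lex  "often"
[6,8] N\(NP\S)  <  k=7
[2,8] N  <  k=6
[0,8] S  >  k=2

[0,8] S   >
  [0,2] S/N   >S
    [0,1] "with" : (S/NP)/N
    [1,2] "heard" : NP/N
  [2,8] N   <
    [2,6] NP\S   <
      [2,3] "which" : N
      [3,6] (NP\S)\N   <
        [3,5] S   <
          [3,4] "dog" : NP
          [4,5] "gave" : S\NP
        [5,6] "today" : ((NP\S)\N)\S
    [6,8] N\(NP\S)   <
      [6,7] "ate" : NP
      [7,8] "often" : (N\(NP\S))\NP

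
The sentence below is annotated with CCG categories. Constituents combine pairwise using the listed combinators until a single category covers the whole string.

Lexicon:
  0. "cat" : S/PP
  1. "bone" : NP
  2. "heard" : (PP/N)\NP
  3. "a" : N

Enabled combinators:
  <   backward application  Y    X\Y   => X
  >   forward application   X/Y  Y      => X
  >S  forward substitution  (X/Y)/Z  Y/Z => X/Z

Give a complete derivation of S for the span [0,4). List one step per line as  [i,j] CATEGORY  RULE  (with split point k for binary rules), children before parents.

[0,1] S/PP  lex  "cat"
[1,2] NP  lex  "bone"
[2,3] (PP/N)\NP  lex  "heard"
[1,3] PP/N  <  k=2
[3,4] N  lex  "a"
[1,4] PP  >  k=3
[0,4] S  >  k=1

[0,4] S   >
  [0,1] "cat" : S/PP
  [1,4] PP   >
    [1,3] PP/N   <
      [1,2] "bone" : NP
      [2,3] "heard" : (PP/N)\NP
    [3,4] "a" : N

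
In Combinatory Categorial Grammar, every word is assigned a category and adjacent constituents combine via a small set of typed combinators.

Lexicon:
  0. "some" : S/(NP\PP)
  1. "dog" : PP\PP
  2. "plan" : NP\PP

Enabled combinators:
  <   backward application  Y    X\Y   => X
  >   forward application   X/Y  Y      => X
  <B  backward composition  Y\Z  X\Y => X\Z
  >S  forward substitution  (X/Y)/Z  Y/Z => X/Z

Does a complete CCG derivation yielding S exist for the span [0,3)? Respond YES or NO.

YES

[0,3] S   >
  [0,1] "some" : S/(NP\PP)
  [1,3] NP\PP   <B
    [1,2] "dog" : PP\PP
    [2,3] "plan" : NP\PP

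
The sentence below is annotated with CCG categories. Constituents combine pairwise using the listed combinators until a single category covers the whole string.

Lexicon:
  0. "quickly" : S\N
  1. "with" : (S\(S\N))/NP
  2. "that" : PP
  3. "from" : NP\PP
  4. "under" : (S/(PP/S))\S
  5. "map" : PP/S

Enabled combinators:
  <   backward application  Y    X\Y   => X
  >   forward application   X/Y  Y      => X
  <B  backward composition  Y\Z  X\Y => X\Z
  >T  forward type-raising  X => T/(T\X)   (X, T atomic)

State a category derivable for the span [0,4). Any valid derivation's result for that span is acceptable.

[0,6] S   >
  [0,5] S/(PP/S)   <
    [0,4] S   <
      [0,1] "quickly" : S\N
      [1,4] S\(S\N)   >
        [1,2] "with" : (S\(S\N))/NP
        [2,4] NP   <
          [2,3] "that" : PP
          [3,4] "from" : NP\PP
    [4,5] "under" : (S/(PP/S))\S
  [5,6] "map" : PP/S

S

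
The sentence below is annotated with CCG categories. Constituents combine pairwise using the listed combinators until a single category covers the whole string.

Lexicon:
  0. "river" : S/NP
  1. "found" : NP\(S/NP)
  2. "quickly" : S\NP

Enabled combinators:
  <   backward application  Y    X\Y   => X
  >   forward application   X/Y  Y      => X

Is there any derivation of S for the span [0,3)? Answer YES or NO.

YES

[0,3] S   <
  [0,2] NP   <
    [0,1] "river" : S/NP
    [1,2] "found" : NP\(S/NP)
  [2,3] "quickly" : S\NP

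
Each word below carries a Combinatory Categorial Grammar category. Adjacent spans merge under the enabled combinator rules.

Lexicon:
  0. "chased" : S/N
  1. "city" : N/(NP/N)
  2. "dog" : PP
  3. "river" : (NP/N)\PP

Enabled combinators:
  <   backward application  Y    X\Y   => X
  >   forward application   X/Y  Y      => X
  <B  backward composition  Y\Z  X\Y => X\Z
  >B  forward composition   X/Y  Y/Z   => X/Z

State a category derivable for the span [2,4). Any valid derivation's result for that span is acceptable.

[0,4] S   >
  [0,1] "chased" : S/N
  [1,4] N   >
    [1,2] "city" : N/(NP/N)
    [2,4] NP/N   <
      [2,3] "dog" : PP
      [3,4] "river" : (NP/N)\PP

NP/N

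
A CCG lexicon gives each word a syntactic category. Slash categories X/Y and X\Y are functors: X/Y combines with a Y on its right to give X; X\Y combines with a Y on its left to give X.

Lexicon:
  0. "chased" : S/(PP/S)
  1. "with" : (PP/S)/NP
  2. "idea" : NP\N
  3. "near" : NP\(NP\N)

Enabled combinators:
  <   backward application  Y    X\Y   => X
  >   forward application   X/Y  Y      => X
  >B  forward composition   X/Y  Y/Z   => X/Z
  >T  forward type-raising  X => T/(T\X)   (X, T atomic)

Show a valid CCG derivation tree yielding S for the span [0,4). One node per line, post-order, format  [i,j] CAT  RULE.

[0,1] S/(PP/S)  lex  "chased"
[1,2] (PP/S)/NP  lex  "with"
[2,3] NP\N  lex  "idea"
[3,4] NP\(NP\N)  lex  "near"
[2,4] NP  <  k=3
[1,4] PP/S  >  k=2
[0,4] S  >  k=1

[0,4] S   >
  [0,1] "chased" : S/(PP/S)
  [1,4] PP/S   >
    [1,2] "with" : (PP/S)/NP
    [2,4] NP   <
      [2,3] "idea" : NP\N
      [3,4] "near" : NP\(NP\N)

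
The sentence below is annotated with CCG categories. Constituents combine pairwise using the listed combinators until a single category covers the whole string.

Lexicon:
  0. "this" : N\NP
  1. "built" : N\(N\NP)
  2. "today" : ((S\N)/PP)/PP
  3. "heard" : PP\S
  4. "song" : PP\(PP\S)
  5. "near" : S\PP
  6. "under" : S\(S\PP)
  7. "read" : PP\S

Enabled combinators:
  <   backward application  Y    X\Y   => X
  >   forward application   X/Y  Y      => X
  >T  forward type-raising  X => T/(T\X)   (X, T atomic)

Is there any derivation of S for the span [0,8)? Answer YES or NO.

YES

[0,8] S   <
  [0,2] N   <
    [0,1] "this" : N\NP
    [1,2] "built" : N\(N\NP)
  [2,8] S\N   >
    [2,5] (S\N)/PP   >
      [2,3] "today" : ((S\N)/PP)/PP
      [3,5] PP   <
        [3,4] "heard" : PP\S
        [4,5] "song" : PP\(PP\S)
    [5,8] PP   <
      [5,7] S   <
        [5,6] "near" : S\PP
        [6,7] "under" : S\(S\PP)
      [7,8] "read" : PP\S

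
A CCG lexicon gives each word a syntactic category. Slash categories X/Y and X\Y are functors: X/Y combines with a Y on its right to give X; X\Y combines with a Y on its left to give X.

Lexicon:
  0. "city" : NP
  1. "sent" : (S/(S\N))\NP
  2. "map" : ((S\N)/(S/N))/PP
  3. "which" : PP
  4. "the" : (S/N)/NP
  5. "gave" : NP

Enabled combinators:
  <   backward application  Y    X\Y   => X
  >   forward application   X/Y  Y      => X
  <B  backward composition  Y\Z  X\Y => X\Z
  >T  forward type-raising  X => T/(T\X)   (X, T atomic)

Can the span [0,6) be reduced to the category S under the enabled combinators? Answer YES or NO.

YES

[0,6] S   >
  [0,2] S/(S\N)   <
    [0,1] "city" : NP
    [1,2] "sent" : (S/(S\N))\NP
  [2,6] S\N   >
    [2,4] (S\N)/(S/N)   >
      [2,3] "map" : ((S\N)/(S/N))/PP
      [3,4] "which" : PP
    [4,6] S/N   >
      [4,5] "the" : (S/N)/NP
      [5,6] "gave" : NP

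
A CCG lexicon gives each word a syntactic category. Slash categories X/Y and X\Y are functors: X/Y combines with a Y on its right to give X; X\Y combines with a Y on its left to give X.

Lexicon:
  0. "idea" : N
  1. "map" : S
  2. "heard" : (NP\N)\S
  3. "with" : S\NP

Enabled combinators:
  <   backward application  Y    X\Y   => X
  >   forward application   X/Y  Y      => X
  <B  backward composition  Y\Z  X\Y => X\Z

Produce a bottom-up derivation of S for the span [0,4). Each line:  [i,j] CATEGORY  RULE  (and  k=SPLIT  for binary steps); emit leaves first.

[0,4] S   <
  [0,1] "idea" : N
  [1,4] S\N   <B
    [1,3] NP\N   <
      [1,2] "map" : S
      [2,3] "heard" : (NP\N)\S
    [3,4] "with" : S\NP

[0,1] N  lex  "idea"
[1,2] S  lex  "map"
[2,3] (NP\N)\S  lex  "heard"
[1,3] NP\N  <  k=2
[3,4] S\NP  lex  "with"
[1,4] S\N  <B  k=3
[0,4] S  <  k=1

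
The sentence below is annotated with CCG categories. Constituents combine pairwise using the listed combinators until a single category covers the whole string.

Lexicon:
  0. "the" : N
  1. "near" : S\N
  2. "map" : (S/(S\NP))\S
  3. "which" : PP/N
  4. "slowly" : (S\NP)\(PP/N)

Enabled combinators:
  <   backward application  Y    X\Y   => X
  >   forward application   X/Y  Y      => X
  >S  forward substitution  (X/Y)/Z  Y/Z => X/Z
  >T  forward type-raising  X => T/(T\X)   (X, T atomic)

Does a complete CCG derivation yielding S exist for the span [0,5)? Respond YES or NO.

YES

[0,5] S   >
  [0,3] S/(S\NP)   <
    [0,2] S   <
      [0,1] "the" : N
      [1,2] "near" : S\N
    [2,3] "map" : (S/(S\NP))\S
  [3,5] S\NP   <
    [3,4] "which" : PP/N
    [4,5] "slowly" : (S\NP)\(PP/N)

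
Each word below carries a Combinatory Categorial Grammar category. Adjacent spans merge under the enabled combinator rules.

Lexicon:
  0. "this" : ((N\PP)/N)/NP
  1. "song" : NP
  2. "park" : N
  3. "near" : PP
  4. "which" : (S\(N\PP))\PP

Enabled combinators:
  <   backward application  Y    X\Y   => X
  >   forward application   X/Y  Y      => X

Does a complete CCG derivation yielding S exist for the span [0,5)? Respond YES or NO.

[0,5] S   <
  [0,3] N\PP   >
    [0,2] (N\PP)/N   >
      [0,1] "this" : ((N\PP)/N)/NP
      [1,2] "song" : NP
    [2,3] "park" : N
  [3,5] S\(N\PP)   <
    [3,4] "near" : PP
    [4,5] "which" : (S\(N\PP))\PP

YES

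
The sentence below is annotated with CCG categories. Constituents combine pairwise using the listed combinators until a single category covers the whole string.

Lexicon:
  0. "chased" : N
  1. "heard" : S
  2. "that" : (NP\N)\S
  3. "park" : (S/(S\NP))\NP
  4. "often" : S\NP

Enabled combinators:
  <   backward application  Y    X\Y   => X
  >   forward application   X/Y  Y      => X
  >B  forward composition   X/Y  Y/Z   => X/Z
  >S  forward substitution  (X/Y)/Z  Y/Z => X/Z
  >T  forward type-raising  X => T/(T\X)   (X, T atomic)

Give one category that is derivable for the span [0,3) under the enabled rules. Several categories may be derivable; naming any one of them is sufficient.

NP

[0,5] S   >
  [0,4] S/(S\NP)   <
    [0,3] NP   >
      [0,1] NP/(NP\N)   >T
        [0,1] "chased" : N
      [1,3] NP\N   <
        [1,2] "heard" : S
        [2,3] "that" : (NP\N)\S
    [3,4] "park" : (S/(S\NP))\NP
  [4,5] "often" : S\NP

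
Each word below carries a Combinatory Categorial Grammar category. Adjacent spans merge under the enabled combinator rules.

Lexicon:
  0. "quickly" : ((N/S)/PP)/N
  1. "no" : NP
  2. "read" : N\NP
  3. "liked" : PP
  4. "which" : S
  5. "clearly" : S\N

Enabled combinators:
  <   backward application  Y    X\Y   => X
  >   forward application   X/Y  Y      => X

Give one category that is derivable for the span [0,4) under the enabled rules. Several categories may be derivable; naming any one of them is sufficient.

N/S

[0,6] S   <
  [0,5] N   >
    [0,4] N/S   >
      [0,3] (N/S)/PP   >
        [0,1] "quickly" : ((N/S)/PP)/N
        [1,3] N   <
          [1,2] "no" : NP
          [2,3] "read" : N\NP
      [3,4] "liked" : PP
    [4,5] "which" : S
  [5,6] "clearly" : S\N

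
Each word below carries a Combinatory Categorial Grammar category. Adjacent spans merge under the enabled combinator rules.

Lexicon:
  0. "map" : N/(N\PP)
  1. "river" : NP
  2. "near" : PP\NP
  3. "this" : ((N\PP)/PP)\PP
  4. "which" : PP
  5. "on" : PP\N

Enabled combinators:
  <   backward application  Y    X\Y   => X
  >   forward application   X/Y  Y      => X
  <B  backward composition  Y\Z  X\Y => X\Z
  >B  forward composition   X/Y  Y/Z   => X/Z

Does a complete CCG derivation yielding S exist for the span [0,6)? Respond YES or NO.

N/(N\PP) NP PP\NP ((N\PP)/PP)\PP PP PP\N
CKY chart[0,6] = {PP}; S ∉ chart

NO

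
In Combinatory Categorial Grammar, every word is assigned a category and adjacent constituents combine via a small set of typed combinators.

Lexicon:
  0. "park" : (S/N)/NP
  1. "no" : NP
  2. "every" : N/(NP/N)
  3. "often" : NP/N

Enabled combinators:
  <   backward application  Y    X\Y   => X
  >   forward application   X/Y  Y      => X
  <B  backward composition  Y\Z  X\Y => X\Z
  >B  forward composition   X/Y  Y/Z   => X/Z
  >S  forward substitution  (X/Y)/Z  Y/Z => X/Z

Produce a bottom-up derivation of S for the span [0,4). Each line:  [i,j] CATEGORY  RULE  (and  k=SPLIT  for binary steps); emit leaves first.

[0,4] S   >
  [0,2] S/N   >
    [0,1] "park" : (S/N)/NP
    [1,2] "no" : NP
  [2,4] N   >
    [2,3] "every" : N/(NP/N)
    [3,4] "often" : NP/N

[0,1] (S/N)/NP  lex  "park"
[1,2] NP  lex  "no"
[0,2] S/N  >  k=1
[2,3] N/(NP/N)  lex  "every"
[3,4] NP/N  lex  "often"
[2,4] N  >  k=3
[0,4] S  >  k=2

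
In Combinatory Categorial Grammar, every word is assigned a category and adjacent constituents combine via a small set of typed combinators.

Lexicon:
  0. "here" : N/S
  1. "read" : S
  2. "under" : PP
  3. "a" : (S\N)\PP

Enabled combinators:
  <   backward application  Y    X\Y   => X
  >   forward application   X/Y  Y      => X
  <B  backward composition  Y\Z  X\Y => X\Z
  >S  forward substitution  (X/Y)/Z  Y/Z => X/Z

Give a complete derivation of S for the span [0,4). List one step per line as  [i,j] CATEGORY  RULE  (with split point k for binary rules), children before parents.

[0,1] N/S  lex  "here"
[1,2] S  lex  "read"
[0,2] N  >  k=1
[2,3] PP  lex  "under"
[3,4] (S\N)\PP  lex  "a"
[2,4] S\N  <  k=3
[0,4] S  <  k=2

[0,4] S   <
  [0,2] N   >
    [0,1] "here" : N/S
    [1,2] "read" : S
  [2,4] S\N   <
    [2,3] "under" : PP
    [3,4] "a" : (S\N)\PP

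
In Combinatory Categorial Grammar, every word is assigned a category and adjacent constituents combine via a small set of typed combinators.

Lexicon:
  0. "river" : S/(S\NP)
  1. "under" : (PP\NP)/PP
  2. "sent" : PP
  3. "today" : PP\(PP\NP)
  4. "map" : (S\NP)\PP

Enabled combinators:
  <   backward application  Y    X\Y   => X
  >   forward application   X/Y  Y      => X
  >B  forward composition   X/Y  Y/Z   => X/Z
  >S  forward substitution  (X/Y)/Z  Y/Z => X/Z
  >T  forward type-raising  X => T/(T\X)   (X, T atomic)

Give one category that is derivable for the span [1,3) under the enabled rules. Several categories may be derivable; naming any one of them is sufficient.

PP\NP

[0,5] S   >
  [0,1] "river" : S/(S\NP)
  [1,5] S\NP   <
    [1,4] PP   <
      [1,3] PP\NP   >
        [1,2] "under" : (PP\NP)/PP
        [2,3] "sent" : PP
      [3,4] "today" : PP\(PP\NP)
    [4,5] "map" : (S\NP)\PP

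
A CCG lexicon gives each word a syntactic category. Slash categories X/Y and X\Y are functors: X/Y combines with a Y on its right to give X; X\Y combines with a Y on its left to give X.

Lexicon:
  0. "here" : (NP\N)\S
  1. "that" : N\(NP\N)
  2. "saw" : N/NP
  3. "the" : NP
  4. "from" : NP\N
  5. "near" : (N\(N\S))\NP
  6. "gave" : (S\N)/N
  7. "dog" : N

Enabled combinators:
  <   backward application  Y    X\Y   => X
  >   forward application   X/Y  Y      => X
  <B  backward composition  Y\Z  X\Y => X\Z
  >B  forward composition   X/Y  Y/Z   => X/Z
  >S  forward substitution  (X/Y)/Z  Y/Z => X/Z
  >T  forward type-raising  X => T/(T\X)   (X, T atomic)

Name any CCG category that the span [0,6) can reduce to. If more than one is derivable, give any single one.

N

[0,8] S   <
  [0,6] N   <
    [0,2] N\S   <B
      [0,1] "here" : (NP\N)\S
      [1,2] "that" : N\(NP\N)
    [2,6] N\(N\S)   <
      [2,5] NP   <
        [2,4] N   >
          [2,3] "saw" : N/NP
          [3,4] "the" : NP
        [4,5] "from" : NP\N
      [5,6] "near" : (N\(N\S))\NP
  [6,8] S\N   >
    [6,7] "gave" : (S\N)/N
    [7,8] "dog" : N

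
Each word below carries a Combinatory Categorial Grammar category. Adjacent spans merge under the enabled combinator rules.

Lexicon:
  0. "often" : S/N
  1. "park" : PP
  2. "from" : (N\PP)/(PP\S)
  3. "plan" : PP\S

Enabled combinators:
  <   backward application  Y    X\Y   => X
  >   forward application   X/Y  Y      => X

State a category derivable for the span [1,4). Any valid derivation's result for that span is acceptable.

[0,4] S   >
  [0,1] "often" : S/N
  [1,4] N   <
    [1,2] "park" : PP
    [2,4] N\PP   >
      [2,3] "from" : (N\PP)/(PP\S)
      [3,4] "plan" : PP\S

N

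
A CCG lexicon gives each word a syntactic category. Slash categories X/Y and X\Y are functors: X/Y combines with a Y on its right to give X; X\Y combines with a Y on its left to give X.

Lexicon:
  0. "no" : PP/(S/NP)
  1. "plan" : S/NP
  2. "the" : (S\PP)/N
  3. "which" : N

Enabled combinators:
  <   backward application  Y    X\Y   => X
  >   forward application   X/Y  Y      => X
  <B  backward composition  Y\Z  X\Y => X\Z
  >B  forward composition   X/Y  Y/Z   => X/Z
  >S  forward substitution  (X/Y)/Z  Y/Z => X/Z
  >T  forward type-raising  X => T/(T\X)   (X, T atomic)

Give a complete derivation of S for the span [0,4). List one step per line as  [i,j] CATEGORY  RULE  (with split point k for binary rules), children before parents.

[0,4] S   <
  [0,2] PP   >
    [0,1] "no" : PP/(S/NP)
    [1,2] "plan" : S/NP
  [2,4] S\PP   >
    [2,3] "the" : (S\PP)/N
    [3,4] "which" : N

[0,1] PP/(S/NP)  lex  "no"
[1,2] S/NP  lex  "plan"
[0,2] PP  >  k=1
[2,3] (S\PP)/N  lex  "the"
[3,4] N  lex  "which"
[2,4] S\PP  >  k=3
[0,4] S  <  k=2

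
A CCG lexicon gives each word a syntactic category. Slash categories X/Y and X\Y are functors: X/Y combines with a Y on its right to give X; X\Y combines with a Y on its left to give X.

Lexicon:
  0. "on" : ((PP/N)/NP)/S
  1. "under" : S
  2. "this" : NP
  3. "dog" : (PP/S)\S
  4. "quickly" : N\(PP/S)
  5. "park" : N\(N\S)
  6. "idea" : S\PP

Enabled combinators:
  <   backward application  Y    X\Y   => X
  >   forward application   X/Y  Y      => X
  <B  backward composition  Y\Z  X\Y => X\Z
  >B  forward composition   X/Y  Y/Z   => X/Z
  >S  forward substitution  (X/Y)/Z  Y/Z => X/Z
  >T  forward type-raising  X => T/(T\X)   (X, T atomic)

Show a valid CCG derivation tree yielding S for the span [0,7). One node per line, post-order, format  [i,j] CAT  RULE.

[0,7] S   <
  [0,6] PP   >
    [0,3] PP/N   >
      [0,2] (PP/N)/NP   >
        [0,1] "on" : ((PP/N)/NP)/S
        [1,2] "under" : S
      [2,3] "this" : NP
    [3,6] N   <
      [3,5] N\S   <B
        [3,4] "dog" : (PP/S)\S
        [4,5] "quickly" : N\(PP/S)
      [5,6] "park" : N\(N\S)
  [6,7] "idea" : S\PP

[0,1] ((PP/N)/NP)/S  lex  "on"
[1,2] S  lex  "under"
[0,2] (PP/N)/NP  >  k=1
[2,3] NP  lex  "this"
[0,3] PP/N  >  k=2
[3,4] (PP/S)\S  lex  "dog"
[4,5] N\(PP/S)  lex  "quickly"
[3,5] N\S  <B  k=4
[5,6] N\(N\S)  lex  "park"
[3,6] N  <  k=5
[0,6] PP  >  k=3
[6,7] S\PP  lex  "idea"
[0,7] S  <  k=6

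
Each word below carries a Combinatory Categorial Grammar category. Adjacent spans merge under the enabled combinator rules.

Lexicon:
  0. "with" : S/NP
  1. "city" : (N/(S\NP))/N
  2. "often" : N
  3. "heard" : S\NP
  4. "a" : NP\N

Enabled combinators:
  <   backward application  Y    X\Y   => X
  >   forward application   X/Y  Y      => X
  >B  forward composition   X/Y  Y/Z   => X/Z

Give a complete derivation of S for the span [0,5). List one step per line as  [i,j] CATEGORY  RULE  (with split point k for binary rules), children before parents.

[0,1] S/NP  lex  "with"
[1,2] (N/(S\NP))/N  lex  "city"
[2,3] N  lex  "often"
[1,3] N/(S\NP)  >  k=2
[3,4] S\NP  lex  "heard"
[1,4] N  >  k=3
[4,5] NP\N  lex  "a"
[1,5] NP  <  k=4
[0,5] S  >  k=1

[0,5] S   >
  [0,1] "with" : S/NP
  [1,5] NP   <
    [1,4] N   >
      [1,3] N/(S\NP)   >
        [1,2] "city" : (N/(S\NP))/N
        [2,3] "often" : N
      [3,4] "heard" : S\NP
    [4,5] "a" : NP\N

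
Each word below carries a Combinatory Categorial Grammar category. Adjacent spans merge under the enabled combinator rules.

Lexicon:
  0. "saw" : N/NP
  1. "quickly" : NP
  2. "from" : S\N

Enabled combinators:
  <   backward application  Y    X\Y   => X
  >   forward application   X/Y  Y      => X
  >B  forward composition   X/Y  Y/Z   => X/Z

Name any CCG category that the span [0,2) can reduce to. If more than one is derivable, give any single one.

N

[0,3] S   <
  [0,2] N   >
    [0,1] "saw" : N/NP
    [1,2] "quickly" : NP
  [2,3] "from" : S\N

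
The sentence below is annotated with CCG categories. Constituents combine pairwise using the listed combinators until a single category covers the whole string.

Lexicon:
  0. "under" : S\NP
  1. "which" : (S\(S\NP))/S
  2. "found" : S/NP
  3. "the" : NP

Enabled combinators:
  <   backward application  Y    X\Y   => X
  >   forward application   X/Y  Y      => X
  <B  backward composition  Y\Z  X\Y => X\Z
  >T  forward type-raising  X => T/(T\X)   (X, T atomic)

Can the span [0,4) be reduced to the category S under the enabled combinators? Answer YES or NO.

[0,4] S   <
  [0,1] "under" : S\NP
  [1,4] S\(S\NP)   >
    [1,2] "which" : (S\(S\NP))/S
    [2,4] S   >
      [2,3] "found" : S/NP
      [3,4] "the" : NP

YES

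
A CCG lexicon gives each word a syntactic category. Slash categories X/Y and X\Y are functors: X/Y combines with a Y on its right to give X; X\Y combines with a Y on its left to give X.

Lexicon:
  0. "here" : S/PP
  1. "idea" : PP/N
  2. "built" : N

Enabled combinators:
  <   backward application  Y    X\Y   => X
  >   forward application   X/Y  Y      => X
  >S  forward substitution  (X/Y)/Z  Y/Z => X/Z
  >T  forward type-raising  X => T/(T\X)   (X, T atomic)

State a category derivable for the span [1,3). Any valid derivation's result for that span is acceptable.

PP

[0,3] S   >
  [0,1] "here" : S/PP
  [1,3] PP   >
    [1,2] "idea" : PP/N
    [2,3] "built" : N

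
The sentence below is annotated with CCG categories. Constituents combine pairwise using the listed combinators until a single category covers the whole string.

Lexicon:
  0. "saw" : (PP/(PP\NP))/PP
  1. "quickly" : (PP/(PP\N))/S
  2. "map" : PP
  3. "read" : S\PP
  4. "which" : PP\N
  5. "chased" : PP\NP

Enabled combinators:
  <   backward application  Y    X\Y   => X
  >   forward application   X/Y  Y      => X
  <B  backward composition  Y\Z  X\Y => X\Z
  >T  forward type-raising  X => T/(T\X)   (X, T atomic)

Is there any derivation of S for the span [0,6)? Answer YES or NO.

(PP/(PP\NP))/PP (PP/(PP\N))/S PP S\PP PP\N PP\NP
CKY chart[0,6] = {N/(N\PP), NP/(NP\PP), PP, PP/(PP\PP), S/(S\PP)}; S ∉ chart

NO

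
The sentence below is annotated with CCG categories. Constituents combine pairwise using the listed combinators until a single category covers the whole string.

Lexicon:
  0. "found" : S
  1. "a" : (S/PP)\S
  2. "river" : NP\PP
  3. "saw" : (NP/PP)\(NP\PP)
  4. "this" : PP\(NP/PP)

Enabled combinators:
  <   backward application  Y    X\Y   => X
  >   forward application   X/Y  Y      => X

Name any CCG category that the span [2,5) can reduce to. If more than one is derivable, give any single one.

[0,5] S   >
  [0,2] S/PP   <
    [0,1] "found" : S
    [1,2] "a" : (S/PP)\S
  [2,5] PP   <
    [2,4] NP/PP   <
      [2,3] "river" : NP\PP
      [3,4] "saw" : (NP/PP)\(NP\PP)
    [4,5] "this" : PP\(NP/PP)

PP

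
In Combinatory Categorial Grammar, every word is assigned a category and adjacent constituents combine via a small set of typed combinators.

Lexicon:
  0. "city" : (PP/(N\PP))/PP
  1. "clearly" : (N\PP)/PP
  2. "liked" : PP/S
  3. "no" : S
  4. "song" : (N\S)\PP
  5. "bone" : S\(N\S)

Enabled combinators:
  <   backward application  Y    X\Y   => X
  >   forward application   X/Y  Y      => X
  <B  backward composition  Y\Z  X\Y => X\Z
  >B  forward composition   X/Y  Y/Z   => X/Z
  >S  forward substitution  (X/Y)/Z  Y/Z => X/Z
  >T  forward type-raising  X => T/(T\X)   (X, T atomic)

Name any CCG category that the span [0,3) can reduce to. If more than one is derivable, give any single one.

PP/S

[0,6] S   <
  [0,4] PP   >
    [0,3] PP/S   >B
      [0,2] PP/PP   >S
        [0,1] "city" : (PP/(N\PP))/PP
        [1,2] "clearly" : (N\PP)/PP
      [2,3] "liked" : PP/S
    [3,4] "no" : S
  [4,6] S\PP   <B
    [4,5] "song" : (N\S)\PP
    [5,6] "bone" : S\(N\S)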